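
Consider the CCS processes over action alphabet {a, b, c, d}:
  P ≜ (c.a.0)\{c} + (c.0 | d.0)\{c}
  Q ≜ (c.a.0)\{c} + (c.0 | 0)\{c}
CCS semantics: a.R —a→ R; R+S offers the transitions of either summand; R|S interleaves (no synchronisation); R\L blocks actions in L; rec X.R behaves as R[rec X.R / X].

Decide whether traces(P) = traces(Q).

LTS(P): 2 reachable states
  u0 = (c.a.0)\{c} + (c.0 | d.0)\{c} has moves --d--▸ u1
  u1 = (c.0 | 0)\{c} has moves ∅
LTS(Q): 1 reachable states
  v0 = (c.a.0)\{c} + (c.0 | 0)\{c} has moves ∅
Executing d from P (initial set {u0}):
  [1] d ⇒ {u1}
  — P admits the full trace.
Executing d from Q (initial set {v0}):
  [1] d ⇒ ∅  — Q cannot continue

NO — witness ⟨d⟩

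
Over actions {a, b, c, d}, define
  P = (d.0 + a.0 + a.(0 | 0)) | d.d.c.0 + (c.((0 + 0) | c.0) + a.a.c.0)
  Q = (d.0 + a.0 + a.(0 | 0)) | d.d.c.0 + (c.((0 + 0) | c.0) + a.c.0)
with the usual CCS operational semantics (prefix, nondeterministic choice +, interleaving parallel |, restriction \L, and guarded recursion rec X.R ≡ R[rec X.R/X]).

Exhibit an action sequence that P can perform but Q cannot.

aa

P's transition system — 17 states:
  m0 = (d.0 + a.0 + a.(0 | 0)) | d.d.c.0 + (c.((0 + 0) | c.0) + a.a.c.0) ⊢ -a-> m1, -a-> m2, -a-> m3, -c-> m4, -d-> m2, -d-> m5
  m1 = 0 | 0 | d.d.c.0 ⊢ -d-> m6
  m2 = 0 | d.d.c.0 ⊢ -d-> m7
  m3 = a.c.0 ⊢ -a-> m8
  m4 = (0 + 0) | c.0 ⊢ -c-> m9
  m5 = (d.0 + a.0 + a.(0 | 0)) | d.c.0 ⊢ -a-> m6, -a-> m7, -d-> m10, -d-> m7
  m6 = 0 | 0 | d.c.0 ⊢ -d-> m11
  m7 = 0 | d.c.0 ⊢ -d-> m12
  m8 = c.0 ⊢ -c-> m13
  m9 = (0 + 0) | 0 ⊢ ·
  m10 = (d.0 + a.0 + a.(0 | 0)) | c.0 ⊢ -a-> m11, -a-> m12, -c-> m14, -d-> m12
  m11 = 0 | 0 | c.0 ⊢ -c-> m15
  m12 = 0 | c.0 ⊢ -c-> m16
  m13 = 0 ⊢ ·
  m14 = (d.0 + a.0 + a.(0 | 0)) | 0 ⊢ -a-> m15, -a-> m16, -d-> m16
  m15 = 0 | 0 | 0 ⊢ ·
  m16 = 0 | 0 ⊢ ·
Q's transition system — 16 states:
  n0 = (d.0 + a.0 + a.(0 | 0)) | d.d.c.0 + (c.((0 + 0) | c.0) + a.c.0) ⊢ -a-> n1, -a-> n2, -a-> n3, -c-> n4, -d-> n2, -d-> n5
  n1 = 0 | 0 | d.d.c.0 ⊢ -d-> n6
  n2 = 0 | d.d.c.0 ⊢ -d-> n7
  n3 = c.0 ⊢ -c-> n8
  n4 = (0 + 0) | c.0 ⊢ -c-> n9
  n5 = (d.0 + a.0 + a.(0 | 0)) | d.c.0 ⊢ -a-> n6, -a-> n7, -d-> n10, -d-> n7
  n6 = 0 | 0 | d.c.0 ⊢ -d-> n11
  n7 = 0 | d.c.0 ⊢ -d-> n12
  n8 = 0 ⊢ ·
  n9 = (0 + 0) | 0 ⊢ ·
  n10 = (d.0 + a.0 + a.(0 | 0)) | c.0 ⊢ -a-> n11, -a-> n12, -c-> n13, -d-> n12
  n11 = 0 | 0 | c.0 ⊢ -c-> n14
  n12 = 0 | c.0 ⊢ -c-> n15
  n13 = (d.0 + a.0 + a.(0 | 0)) | 0 ⊢ -a-> n14, -a-> n15, -d-> n15
  n14 = 0 | 0 | 0 ⊢ ·
  n15 = 0 | 0 ⊢ ·
Executing aa from P (initial set {m0}):
  after a @ step 1: {m1, m2, m3}
  after a @ step 2: {m8}
  P completes σ.
Executing aa from Q (initial set {n0}):
  after a @ step 1: {n1, n2, n3}
  after a @ step 2: ∅ (Q stuck)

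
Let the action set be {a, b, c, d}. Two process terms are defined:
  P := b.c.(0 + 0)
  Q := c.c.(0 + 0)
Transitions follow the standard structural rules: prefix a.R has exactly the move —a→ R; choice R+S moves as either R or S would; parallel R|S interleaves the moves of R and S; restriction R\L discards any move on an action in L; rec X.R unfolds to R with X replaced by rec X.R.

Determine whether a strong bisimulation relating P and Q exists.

not bisimilar

LTS(P): 3 reachable states
  p0 = b.c.(0 + 0) ⊢ —b→ p1
  p1 = c.(0 + 0) ⊢ —c→ p2
  p2 = 0 + 0 ⊢ ∅
LTS(Q): 3 reachable states
  q0 = c.c.(0 + 0) ⊢ —c→ q1
  q1 = c.(0 + 0) ⊢ —c→ q2
  q2 = 0 + 0 ⊢ ∅
Partition-refinement fixed point:
  B0 = {p0}
  B1 = {p1, q1}
  B2 = {p2, q2}
  B3 = {q0}
p0 ∈ B0, q0 ∈ B3 → different blocks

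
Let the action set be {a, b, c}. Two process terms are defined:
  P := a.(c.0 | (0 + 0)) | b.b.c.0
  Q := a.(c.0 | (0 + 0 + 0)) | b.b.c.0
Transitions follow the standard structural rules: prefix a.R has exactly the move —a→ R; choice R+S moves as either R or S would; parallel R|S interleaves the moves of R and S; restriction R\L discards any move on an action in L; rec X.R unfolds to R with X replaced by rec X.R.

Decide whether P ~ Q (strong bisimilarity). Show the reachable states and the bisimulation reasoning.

LTS(P): 12 reachable states
  p0 = a.(c.0 | (0 + 0)) | b.b.c.0 has moves =a=> p1, =b=> p2
  p1 = c.0 | (0 + 0) | b.b.c.0 has moves =b=> p3, =c=> p4
  p2 = a.(c.0 | (0 + 0)) | b.c.0 has moves =a=> p3, =b=> p5
  p3 = c.0 | (0 + 0) | b.c.0 has moves =b=> p6, =c=> p7
  p4 = 0 | (0 + 0) | b.b.c.0 has moves =b=> p7
  p5 = a.(c.0 | (0 + 0)) | c.0 has moves =a=> p6, =c=> p8
  p6 = c.0 | (0 + 0) | c.0 has moves =c=> p10, =c=> p9
  p7 = 0 | (0 + 0) | b.c.0 has moves =b=> p9
  p8 = a.(c.0 | (0 + 0)) | 0 has moves =a=> p10
  p9 = 0 | (0 + 0) | c.0 has moves =c=> p11
  p10 = c.0 | (0 + 0) | 0 has moves =c=> p11
  p11 = 0 | (0 + 0) | 0 has moves ∅
LTS(Q): 12 reachable states
  q0 = a.(c.0 | (0 + 0 + 0)) | b.b.c.0 has moves =a=> q1, =b=> q2
  q1 = c.0 | (0 + 0 + 0) | b.b.c.0 has moves =b=> q3, =c=> q4
  q2 = a.(c.0 | (0 + 0 + 0)) | b.c.0 has moves =a=> q3, =b=> q5
  q3 = c.0 | (0 + 0 + 0) | b.c.0 has moves =b=> q6, =c=> q7
  q4 = 0 | (0 + 0 + 0) | b.b.c.0 has moves =b=> q7
  q5 = a.(c.0 | (0 + 0 + 0)) | c.0 has moves =a=> q6, =c=> q8
  q6 = c.0 | (0 + 0 + 0) | c.0 has moves =c=> q10, =c=> q9
  q7 = 0 | (0 + 0 + 0) | b.c.0 has moves =b=> q9
  q8 = a.(c.0 | (0 + 0 + 0)) | 0 has moves =a=> q10
  q9 = 0 | (0 + 0 + 0) | c.0 has moves =c=> q11
  q10 = c.0 | (0 + 0 + 0) | 0 has moves =c=> q11
  q11 = 0 | (0 + 0 + 0) | 0 has moves ∅
Partition-refinement fixed point:
  B0 = {p0, q0}
  B1 = {p2, q2}
  B2 = {p5, q5}
  B3 = {p6, q6}
  B4 = {p10, p9, q10, q9}
  B5 = {p11, q11}
  B6 = {p8, q8}
  B7 = {p3, q3}
  B8 = {p7, q7}
  B9 = {p1, q1}
  B10 = {p4, q4}
p0 ∈ B0, q0 ∈ B0 → same block

bisimilar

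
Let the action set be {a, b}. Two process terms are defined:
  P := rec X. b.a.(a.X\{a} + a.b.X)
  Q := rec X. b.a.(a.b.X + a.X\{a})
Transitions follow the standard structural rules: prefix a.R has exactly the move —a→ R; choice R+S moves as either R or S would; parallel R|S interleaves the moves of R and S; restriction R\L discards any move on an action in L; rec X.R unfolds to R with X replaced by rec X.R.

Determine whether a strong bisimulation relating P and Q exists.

YES

P's transition system — 6 states:
  u0 = rec X. b.a.(a.X\{a} + a.b.X) | --b--▸ u1
  u1 = a.(a.(rec X. b.a.(a.X\{a} + a.b.X))\{a} + a.b.(rec X. b.a.(a.X\{a} + a.b.X))) | --a--▸ u2
  u2 = a.(rec X. b.a.(a.X\{a} + a.b.X))\{a} + a.b.(rec X. b.a.(a.X\{a} + a.b.X)) | --a--▸ u3, --a--▸ u4
  u3 = (rec X. b.a.(a.X\{a} + a.b.X))\{a} | --b--▸ u5
  u4 = b.(rec X. b.a.(a.X\{a} + a.b.X)) | --b--▸ u0
  u5 = (a.(a.(rec X. b.a.(a.X\{a} + a.b.X))\{a} + a.b.(rec X. b.a.(a.X\{a} + a.b.X))))\{a} | ∅
Q's transition system — 6 states:
  v0 = rec X. b.a.(a.b.X + a.X\{a}) | --b--▸ v1
  v1 = a.(a.b.(rec X. b.a.(a.b.X + a.X\{a})) + a.(rec X. b.a.(a.b.X + a.X\{a}))\{a}) | --a--▸ v2
  v2 = a.b.(rec X. b.a.(a.b.X + a.X\{a})) + a.(rec X. b.a.(a.b.X + a.X\{a}))\{a} | --a--▸ v3, --a--▸ v4
  v3 = (rec X. b.a.(a.b.X + a.X\{a}))\{a} | --b--▸ v5
  v4 = b.(rec X. b.a.(a.b.X + a.X\{a})) | --b--▸ v0
  v5 = (a.(a.b.(rec X. b.a.(a.b.X + a.X\{a})) + a.(rec X. b.a.(a.b.X + a.X\{a}))\{a}))\{a} | ∅
Coarsest stable partition (strong bisimilarity classes):
  B0 = {u0, v0}
  B1 = {u1, v1}
  B2 = {u2, v2}
  B3 = {u3, v3}
  B4 = {u5, v5}
  B5 = {u4, v4}
u0 ∈ B0, v0 ∈ B0 → same block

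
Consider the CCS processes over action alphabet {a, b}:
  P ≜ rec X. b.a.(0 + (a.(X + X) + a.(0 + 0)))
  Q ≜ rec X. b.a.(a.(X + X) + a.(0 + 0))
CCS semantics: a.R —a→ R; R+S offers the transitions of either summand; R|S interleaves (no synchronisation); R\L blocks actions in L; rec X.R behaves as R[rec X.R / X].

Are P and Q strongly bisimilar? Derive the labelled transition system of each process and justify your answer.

P's transition system — 5 states:
  s0 = rec X. b.a.(0 + (a.(X + X) + a.(0 + 0))) → -b-> s1
  s1 = a.(0 + (a.((rec X. b.a.(0 + (a.(X + X) + a.(0 + 0)))) + (rec X. b.a.(0 + (a.(X + X) + a.(0 + 0))))) + a.(0 + 0))) → -a-> s2
  s2 = 0 + (a.((rec X. b.a.(0 + (a.(X + X) + a.(0 + 0)))) + (rec X. b.a.(0 + (a.(X + X) + a.(0 + 0))))) + a.(0 + 0)) → -a-> s3, -a-> s4
  s3 = (rec X. b.a.(0 + (a.(X + X) + a.(0 + 0)))) + (rec X. b.a.(0 + (a.(X + X) + a.(0 + 0)))) → -b-> s1
  s4 = 0 + 0 → stopped
Q's transition system — 5 states:
  t0 = rec X. b.a.(a.(X + X) + a.(0 + 0)) → -b-> t1
  t1 = a.(a.((rec X. b.a.(a.(X + X) + a.(0 + 0))) + (rec X. b.a.(a.(X + X) + a.(0 + 0)))) + a.(0 + 0)) → -a-> t2
  t2 = a.((rec X. b.a.(a.(X + X) + a.(0 + 0))) + (rec X. b.a.(a.(X + X) + a.(0 + 0)))) + a.(0 + 0) → -a-> t3, -a-> t4
  t3 = (rec X. b.a.(a.(X + X) + a.(0 + 0))) + (rec X. b.a.(a.(X + X) + a.(0 + 0))) → -b-> t1
  t4 = 0 + 0 → stopped
Bisimilarity quotient blocks:
  B0 = {s0, s3, t0, t3}
  B1 = {s1, t1}
  B2 = {s2, t2}
  B3 = {s4, t4}
s0 ∈ B0, t0 ∈ B0 → same block

bisimilar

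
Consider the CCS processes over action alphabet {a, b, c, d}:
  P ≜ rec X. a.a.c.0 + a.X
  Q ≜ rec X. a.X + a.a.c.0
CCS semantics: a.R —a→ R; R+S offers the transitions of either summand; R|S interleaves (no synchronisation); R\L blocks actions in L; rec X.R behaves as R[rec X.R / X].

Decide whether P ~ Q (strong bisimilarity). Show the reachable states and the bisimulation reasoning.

LTS(P): 4 reachable states
  m0 = rec X. a.a.c.0 + a.X has moves ··a··> m0, ··a··> m1
  m1 = a.c.0 has moves ··a··> m2
  m2 = c.0 has moves ··c··> m3
  m3 = 0 has moves deadlocked
LTS(Q): 4 reachable states
  n0 = rec X. a.X + a.a.c.0 has moves ··a··> n0, ··a··> n1
  n1 = a.c.0 has moves ··a··> n2
  n2 = c.0 has moves ··c··> n3
  n3 = 0 has moves deadlocked
Bisimilarity quotient blocks:
  B0 = {m0, n0}
  B1 = {m1, n1}
  B2 = {m2, n2}
  B3 = {m3, n3}
m0 ∈ B0, n0 ∈ B0 → same block

YES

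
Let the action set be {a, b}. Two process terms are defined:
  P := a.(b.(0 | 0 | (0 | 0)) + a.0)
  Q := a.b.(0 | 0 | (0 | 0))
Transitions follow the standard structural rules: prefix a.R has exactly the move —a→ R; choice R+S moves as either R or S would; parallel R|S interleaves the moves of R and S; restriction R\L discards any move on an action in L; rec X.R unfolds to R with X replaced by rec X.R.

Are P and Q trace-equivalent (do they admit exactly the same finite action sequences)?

trace-distinct — witness ⟨aa⟩

P's transition system — 4 states:
  s0 = a.(b.(0 | 0 | (0 | 0)) + a.0) has moves -a-> s1
  s1 = b.(0 | 0 | (0 | 0)) + a.0 has moves -a-> s2, -b-> s3
  s2 = 0 has moves (no moves)
  s3 = 0 | 0 | (0 | 0) has moves (no moves)
Q's transition system — 3 states:
  t0 = a.b.(0 | 0 | (0 | 0)) has moves -a-> t1
  t1 = b.(0 | 0 | (0 | 0)) has moves -b-> t2
  t2 = 0 | 0 | (0 | 0) has moves (no moves)
Trace ⟨aa⟩ through P, begin at {s0}:
  step 1 (a): {s1}
  step 2 (a): {s2}
  — P admits the full trace.
Trace ⟨aa⟩ through Q, begin at {t0}:
  step 1 (a): {t1}
  step 2 (a): no successor for Q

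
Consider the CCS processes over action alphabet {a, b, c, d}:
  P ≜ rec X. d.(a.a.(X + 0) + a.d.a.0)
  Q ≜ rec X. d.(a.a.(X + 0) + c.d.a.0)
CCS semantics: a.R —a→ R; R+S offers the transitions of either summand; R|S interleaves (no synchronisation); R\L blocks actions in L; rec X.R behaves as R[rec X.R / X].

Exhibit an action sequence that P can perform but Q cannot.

dad

P's transition system — 7 states:
  m0 = rec X. d.(a.a.(X + 0) + a.d.a.0) has moves —d→ m1
  m1 = a.a.((rec X. d.(a.a.(X + 0) + a.d.a.0)) + 0) + a.d.a.0 has moves —a→ m2, —a→ m3
  m2 = a.((rec X. d.(a.a.(X + 0) + a.d.a.0)) + 0) has moves —a→ m4
  m3 = d.a.0 has moves —d→ m5
  m4 = (rec X. d.(a.a.(X + 0) + a.d.a.0)) + 0 has moves —d→ m1
  m5 = a.0 has moves —a→ m6
  m6 = 0 has moves (no moves)
Q's transition system — 7 states:
  n0 = rec X. d.(a.a.(X + 0) + c.d.a.0) has moves —d→ n1
  n1 = a.a.((rec X. d.(a.a.(X + 0) + c.d.a.0)) + 0) + c.d.a.0 has moves —a→ n2, —c→ n3
  n2 = a.((rec X. d.(a.a.(X + 0) + c.d.a.0)) + 0) has moves —a→ n4
  n3 = d.a.0 has moves —d→ n5
  n4 = (rec X. d.(a.a.(X + 0) + c.d.a.0)) + 0 has moves —d→ n1
  n5 = a.0 has moves —a→ n6
  n6 = 0 has moves (no moves)
Trace ⟨dad⟩ through P, begin at {m0}:
  [1] d ⇒ {m1}
  [2] a ⇒ {m2, m3}
  [3] d ⇒ {m5}
  ✓ P
Trace ⟨dad⟩ through Q, begin at {n0}:
  [1] d ⇒ {n1}
  [2] a ⇒ {n2}
  [3] d ⇒ ∅  — Q cannot continue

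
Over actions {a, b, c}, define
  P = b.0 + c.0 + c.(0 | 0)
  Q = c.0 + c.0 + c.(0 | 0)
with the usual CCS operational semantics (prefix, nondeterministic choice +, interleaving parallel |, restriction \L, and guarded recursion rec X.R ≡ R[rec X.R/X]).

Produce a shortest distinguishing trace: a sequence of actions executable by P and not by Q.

b

Reachable graph of P (3 states):
  u0 = b.0 + c.0 + c.(0 | 0) has moves -b-> u1, -c-> u1, -c-> u2
  u1 = 0 has moves (no moves)
  u2 = 0 | 0 has moves (no moves)
Reachable graph of Q (3 states):
  v0 = c.0 + c.0 + c.(0 | 0) has moves -c-> v1, -c-> v2
  v1 = 0 has moves (no moves)
  v2 = 0 | 0 has moves (no moves)
Trace ⟨b⟩ through P, begin at {u0}:
  [1] b ⇒ {u1}
  ✓ P
Trace ⟨b⟩ through Q, begin at {v0}:
  [1] b ⇒ no successor for Q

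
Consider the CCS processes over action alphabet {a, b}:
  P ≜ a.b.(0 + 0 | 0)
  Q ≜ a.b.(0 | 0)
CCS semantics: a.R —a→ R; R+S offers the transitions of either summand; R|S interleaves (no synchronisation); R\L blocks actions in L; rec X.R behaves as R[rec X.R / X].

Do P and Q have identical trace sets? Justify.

trace-equivalent

P's transition system — 3 states:
  s0 = a.b.(0 + 0 | 0) | —a→ s1
  s1 = b.(0 + 0 | 0) | —b→ s2
  s2 = 0 + 0 | 0 | ·
Q's transition system — 3 states:
  t0 = a.b.(0 | 0) | —a→ t1
  t1 = b.(0 | 0) | —b→ t2
  t2 = 0 | 0 | ·
Bisimilarity quotient blocks:
  B0 = {s0, t0}
  B1 = {s1, t1}
  B2 = {s2, t2}
s0 ∈ B0, t0 ∈ B0 → same block
Bisimilar ⇒ trace-equivalent.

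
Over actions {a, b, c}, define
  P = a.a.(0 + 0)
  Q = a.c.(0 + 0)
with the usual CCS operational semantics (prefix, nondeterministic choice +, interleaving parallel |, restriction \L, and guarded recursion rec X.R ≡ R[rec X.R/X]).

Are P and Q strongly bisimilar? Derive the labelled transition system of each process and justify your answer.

P ≁ Q

Reachable graph of P (3 states):
  u0 = a.a.(0 + 0) :: -a-> u1
  u1 = a.(0 + 0) :: -a-> u2
  u2 = 0 + 0 :: ∅
Reachable graph of Q (3 states):
  v0 = a.c.(0 + 0) :: -a-> v1
  v1 = c.(0 + 0) :: -c-> v2
  v2 = 0 + 0 :: ∅
Coarsest stable partition (strong bisimilarity classes):
  B0 = {u0}
  B1 = {u1}
  B2 = {u2, v2}
  B3 = {v0}
  B4 = {v1}
u0 ∈ B0, v0 ∈ B3 → different blocks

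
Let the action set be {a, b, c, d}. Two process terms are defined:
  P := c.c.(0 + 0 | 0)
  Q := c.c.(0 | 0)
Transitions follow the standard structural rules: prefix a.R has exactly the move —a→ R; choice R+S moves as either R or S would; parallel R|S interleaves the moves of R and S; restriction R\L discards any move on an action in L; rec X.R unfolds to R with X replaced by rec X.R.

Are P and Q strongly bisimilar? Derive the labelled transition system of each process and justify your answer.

bisimilar

Reachable graph of P (3 states):
  s0 = c.c.(0 + 0 | 0) ⊢ -c-> s1
  s1 = c.(0 + 0 | 0) ⊢ -c-> s2
  s2 = 0 + 0 | 0 ⊢ stopped
Reachable graph of Q (3 states):
  t0 = c.c.(0 | 0) ⊢ -c-> t1
  t1 = c.(0 | 0) ⊢ -c-> t2
  t2 = 0 | 0 ⊢ stopped
Coarsest stable partition (strong bisimilarity classes):
  B0 = {s0, t0}
  B1 = {s1, t1}
  B2 = {s2, t2}
s0 ∈ B0, t0 ∈ B0 → same block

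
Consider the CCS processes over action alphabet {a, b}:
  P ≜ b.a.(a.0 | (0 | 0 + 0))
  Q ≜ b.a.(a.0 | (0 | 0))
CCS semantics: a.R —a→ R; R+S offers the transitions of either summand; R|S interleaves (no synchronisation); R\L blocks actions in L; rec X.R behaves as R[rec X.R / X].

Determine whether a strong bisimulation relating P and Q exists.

YES

Reachable graph of P (4 states):
  s0 = b.a.(a.0 | (0 | 0 + 0)) ⊢ --b--▸ s1
  s1 = a.(a.0 | (0 | 0 + 0)) ⊢ --a--▸ s2
  s2 = a.0 | (0 | 0 + 0) ⊢ --a--▸ s3
  s3 = 0 | (0 | 0 + 0) ⊢ stopped
Reachable graph of Q (4 states):
  t0 = b.a.(a.0 | (0 | 0)) ⊢ --b--▸ t1
  t1 = a.(a.0 | (0 | 0)) ⊢ --a--▸ t2
  t2 = a.0 | (0 | 0) ⊢ --a--▸ t3
  t3 = 0 | (0 | 0) ⊢ stopped
Coarsest stable partition (strong bisimilarity classes):
  B0 = {s0, t0}
  B1 = {s1, t1}
  B2 = {s2, t2}
  B3 = {s3, t3}
s0 ∈ B0, t0 ∈ B0 → same block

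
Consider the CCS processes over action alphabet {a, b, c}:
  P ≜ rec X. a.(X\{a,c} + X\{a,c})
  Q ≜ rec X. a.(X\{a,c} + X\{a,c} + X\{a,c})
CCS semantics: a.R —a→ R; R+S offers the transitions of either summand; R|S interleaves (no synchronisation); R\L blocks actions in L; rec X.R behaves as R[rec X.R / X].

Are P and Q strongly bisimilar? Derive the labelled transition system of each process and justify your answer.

YES

Reachable graph of P (2 states):
  u0 = rec X. a.(X\{a,c} + X\{a,c}) → -a-> u1
  u1 = (rec X. a.(X\{a,c} + X\{a,c}))\{a,c} + (rec X. a.(X\{a,c} + X\{a,c}))\{a,c} → ·
Reachable graph of Q (2 states):
  v0 = rec X. a.(X\{a,c} + X\{a,c} + X\{a,c}) → -a-> v1
  v1 = (rec X. a.(X\{a,c} + X\{a,c} + X\{a,c}))\{a,c} + (rec X. a.(X\{a,c} + X\{a,c} + X\{a,c}))\{a,c} + (rec X. a.(X\{a,c} + X\{a,c} + X\{a,c}))\{a,c} → ·
Bisimilarity quotient blocks:
  B0 = {u0, v0}
  B1 = {u1, v1}
u0 ∈ B0, v0 ∈ B0 → same block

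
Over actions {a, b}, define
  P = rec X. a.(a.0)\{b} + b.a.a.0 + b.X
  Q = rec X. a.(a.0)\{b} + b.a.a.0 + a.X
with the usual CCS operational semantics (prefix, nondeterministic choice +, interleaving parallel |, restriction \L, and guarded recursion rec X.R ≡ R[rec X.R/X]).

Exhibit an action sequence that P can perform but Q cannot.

bb

LTS(P): 6 reachable states
  u0 = rec X. a.(a.0)\{b} + b.a.a.0 + b.X → —a→ u1, —b→ u0, —b→ u2
  u1 = (a.0)\{b} → —a→ u3
  u2 = a.a.0 → —a→ u4
  u3 = 0\{b} → deadlocked
  u4 = a.0 → —a→ u5
  u5 = 0 → deadlocked
LTS(Q): 6 reachable states
  v0 = rec X. a.(a.0)\{b} + b.a.a.0 + a.X → —a→ v0, —a→ v1, —b→ v2
  v1 = (a.0)\{b} → —a→ v3
  v2 = a.a.0 → —a→ v4
  v3 = 0\{b} → deadlocked
  v4 = a.0 → —a→ v5
  v5 = 0 → deadlocked
Executing bb from P (initial set {u0}):
  [1] b ⇒ {u0, u2}
  [2] b ⇒ {u0, u2}
  ✓ P
Executing bb from Q (initial set {v0}):
  [1] b ⇒ {v2}
  [2] b ⇒ no successor for Q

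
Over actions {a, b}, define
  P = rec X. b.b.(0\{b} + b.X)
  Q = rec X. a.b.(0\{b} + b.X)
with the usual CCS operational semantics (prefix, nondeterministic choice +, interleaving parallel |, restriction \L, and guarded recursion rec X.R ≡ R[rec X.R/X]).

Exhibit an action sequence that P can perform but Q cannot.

LTS(P): 3 reachable states
  u0 = rec X. b.b.(0\{b} + b.X) has moves -b-> u1
  u1 = b.(0\{b} + b.(rec X. b.b.(0\{b} + b.X))) has moves -b-> u2
  u2 = 0\{b} + b.(rec X. b.b.(0\{b} + b.X)) has moves -b-> u0
LTS(Q): 3 reachable states
  v0 = rec X. a.b.(0\{b} + b.X) has moves -a-> v1
  v1 = b.(0\{b} + b.(rec X. a.b.(0\{b} + b.X))) has moves -b-> v2
  v2 = 0\{b} + b.(rec X. a.b.(0\{b} + b.X)) has moves -b-> v0
Run σ = ⟨b⟩ on P: start {u0}
  [1] b ⇒ {u1}
  — P admits the full trace.
Run σ = ⟨b⟩ on Q: start {v0}
  [1] b ⇒ ∅  — Q cannot continue

b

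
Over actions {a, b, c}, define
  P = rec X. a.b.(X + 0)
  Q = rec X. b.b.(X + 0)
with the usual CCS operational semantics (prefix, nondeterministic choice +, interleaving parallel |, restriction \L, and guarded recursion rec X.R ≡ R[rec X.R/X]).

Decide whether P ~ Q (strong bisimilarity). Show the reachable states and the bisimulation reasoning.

Reachable graph of P (3 states):
  u0 = rec X. a.b.(X + 0) ⊢ ··a··> u1
  u1 = b.((rec X. a.b.(X + 0)) + 0) ⊢ ··b··> u2
  u2 = (rec X. a.b.(X + 0)) + 0 ⊢ ··a··> u1
Reachable graph of Q (3 states):
  v0 = rec X. b.b.(X + 0) ⊢ ··b··> v1
  v1 = b.((rec X. b.b.(X + 0)) + 0) ⊢ ··b··> v2
  v2 = (rec X. b.b.(X + 0)) + 0 ⊢ ··b··> v1
Bisimilarity quotient blocks:
  B0 = {u0, u2}
  B1 = {u1}
  B2 = {v0, v1, v2}
u0 ∈ B0, v0 ∈ B2 → different blocks

not bisimilar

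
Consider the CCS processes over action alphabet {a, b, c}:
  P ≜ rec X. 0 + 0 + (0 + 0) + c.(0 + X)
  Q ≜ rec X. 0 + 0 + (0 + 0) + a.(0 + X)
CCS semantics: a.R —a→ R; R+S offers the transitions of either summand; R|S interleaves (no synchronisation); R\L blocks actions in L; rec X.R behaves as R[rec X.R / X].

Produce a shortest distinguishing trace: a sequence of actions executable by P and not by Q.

c

Reachable graph of P (2 states):
  p0 = rec X. 0 + 0 + (0 + 0) + c.(0 + X) ⊢ ··c··> p1
  p1 = 0 + (rec X. 0 + 0 + (0 + 0) + c.(0 + X)) ⊢ ··c··> p1
Reachable graph of Q (2 states):
  q0 = rec X. 0 + 0 + (0 + 0) + a.(0 + X) ⊢ ··a··> q1
  q1 = 0 + (rec X. 0 + 0 + (0 + 0) + a.(0 + X)) ⊢ ··a··> q1
Trace ⟨c⟩ through P, begin at {p0}:
  after c @ step 1: {p1}
  P completes σ.
Trace ⟨c⟩ through Q, begin at {q0}:
  after c @ step 1: ∅  — Q cannot continue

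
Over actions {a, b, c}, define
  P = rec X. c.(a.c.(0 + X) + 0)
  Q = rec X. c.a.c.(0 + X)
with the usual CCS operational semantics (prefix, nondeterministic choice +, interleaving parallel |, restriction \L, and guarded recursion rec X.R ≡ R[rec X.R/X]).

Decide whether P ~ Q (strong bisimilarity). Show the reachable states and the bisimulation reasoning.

P's transition system — 4 states:
  p0 = rec X. c.(a.c.(0 + X) + 0) ⊢ --c--▸ p1
  p1 = a.c.(0 + (rec X. c.(a.c.(0 + X) + 0))) + 0 ⊢ --a--▸ p2
  p2 = c.(0 + (rec X. c.(a.c.(0 + X) + 0))) ⊢ --c--▸ p3
  p3 = 0 + (rec X. c.(a.c.(0 + X) + 0)) ⊢ --c--▸ p1
Q's transition system — 4 states:
  q0 = rec X. c.a.c.(0 + X) ⊢ --c--▸ q1
  q1 = a.c.(0 + (rec X. c.a.c.(0 + X))) ⊢ --a--▸ q2
  q2 = c.(0 + (rec X. c.a.c.(0 + X))) ⊢ --c--▸ q3
  q3 = 0 + (rec X. c.a.c.(0 + X)) ⊢ --c--▸ q1
Coarsest stable partition (strong bisimilarity classes):
  B0 = {p0, p3, q0, q3}
  B1 = {p1, q1}
  B2 = {p2, q2}
p0 ∈ B0, q0 ∈ B0 → same block

P ~ Q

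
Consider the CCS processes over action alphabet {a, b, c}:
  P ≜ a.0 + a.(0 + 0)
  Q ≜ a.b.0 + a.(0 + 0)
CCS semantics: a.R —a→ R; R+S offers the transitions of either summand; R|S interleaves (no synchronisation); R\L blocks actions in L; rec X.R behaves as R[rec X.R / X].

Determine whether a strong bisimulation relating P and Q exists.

P's transition system — 3 states:
  s0 = a.0 + a.(0 + 0) | =a=> s1, =a=> s2
  s1 = 0 | (no moves)
  s2 = 0 + 0 | (no moves)
Q's transition system — 4 states:
  t0 = a.b.0 + a.(0 + 0) | =a=> t1, =a=> t2
  t1 = 0 + 0 | (no moves)
  t2 = b.0 | =b=> t3
  t3 = 0 | (no moves)
Partition-refinement fixed point:
  B0 = {s0}
  B1 = {s1, s2, t1, t3}
  B2 = {t0}
  B3 = {t2}
s0 ∈ B0, t0 ∈ B2 → different blocks

P ≁ Q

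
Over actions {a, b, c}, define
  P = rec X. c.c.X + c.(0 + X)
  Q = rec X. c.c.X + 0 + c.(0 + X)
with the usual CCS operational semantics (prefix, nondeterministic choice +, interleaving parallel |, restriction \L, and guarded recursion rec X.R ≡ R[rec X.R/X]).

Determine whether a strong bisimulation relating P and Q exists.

P's transition system — 3 states:
  s0 = rec X. c.c.X + c.(0 + X) ⊢ ··c··> s1, ··c··> s2
  s1 = 0 + (rec X. c.c.X + c.(0 + X)) ⊢ ··c··> s1, ··c··> s2
  s2 = c.(rec X. c.c.X + c.(0 + X)) ⊢ ··c··> s0
Q's transition system — 3 states:
  t0 = rec X. c.c.X + 0 + c.(0 + X) ⊢ ··c··> t1, ··c··> t2
  t1 = 0 + (rec X. c.c.X + 0 + c.(0 + X)) ⊢ ··c··> t1, ··c··> t2
  t2 = c.(rec X. c.c.X + 0 + c.(0 + X)) ⊢ ··c··> t0
Bisimilarity quotient blocks:
  B0 = {s0, s1, s2, t0, t1, t2}
s0 ∈ B0, t0 ∈ B0 → same block

YES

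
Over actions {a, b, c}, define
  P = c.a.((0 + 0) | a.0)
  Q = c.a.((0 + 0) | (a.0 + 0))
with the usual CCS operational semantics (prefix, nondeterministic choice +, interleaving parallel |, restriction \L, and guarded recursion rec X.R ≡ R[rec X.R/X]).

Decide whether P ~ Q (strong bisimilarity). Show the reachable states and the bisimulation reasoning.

P's transition system — 4 states:
  s0 = c.a.((0 + 0) | a.0) has moves -c-> s1
  s1 = a.((0 + 0) | a.0) has moves -a-> s2
  s2 = (0 + 0) | a.0 has moves -a-> s3
  s3 = (0 + 0) | 0 has moves ·
Q's transition system — 4 states:
  t0 = c.a.((0 + 0) | (a.0 + 0)) has moves -c-> t1
  t1 = a.((0 + 0) | (a.0 + 0)) has moves -a-> t2
  t2 = (0 + 0) | (a.0 + 0) has moves -a-> t3
  t3 = (0 + 0) | 0 has moves ·
Bisimilarity quotient blocks:
  B0 = {s0, t0}
  B1 = {s1, t1}
  B2 = {s2, t2}
  B3 = {s3, t3}
s0 ∈ B0, t0 ∈ B0 → same block

P ~ Q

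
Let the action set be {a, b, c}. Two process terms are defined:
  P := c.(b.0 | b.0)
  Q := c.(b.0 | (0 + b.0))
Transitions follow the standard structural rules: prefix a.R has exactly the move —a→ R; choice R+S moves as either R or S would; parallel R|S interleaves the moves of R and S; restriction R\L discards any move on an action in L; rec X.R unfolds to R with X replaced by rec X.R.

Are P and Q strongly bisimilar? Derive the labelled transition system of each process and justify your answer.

P's transition system — 5 states:
  u0 = c.(b.0 | b.0) has moves —c→ u1
  u1 = b.0 | b.0 has moves —b→ u2, —b→ u3
  u2 = 0 | b.0 has moves —b→ u4
  u3 = b.0 | 0 has moves —b→ u4
  u4 = 0 | 0 has moves stopped
Q's transition system — 5 states:
  v0 = c.(b.0 | (0 + b.0)) has moves —c→ v1
  v1 = b.0 | (0 + b.0) has moves —b→ v2, —b→ v3
  v2 = 0 | (0 + b.0) has moves —b→ v4
  v3 = b.0 | 0 has moves —b→ v4
  v4 = 0 | 0 has moves stopped
Bisimilarity quotient blocks:
  B0 = {u0, v0}
  B1 = {u1, v1}
  B2 = {u2, u3, v2, v3}
  B3 = {u4, v4}
u0 ∈ B0, v0 ∈ B0 → same block

P ~ Q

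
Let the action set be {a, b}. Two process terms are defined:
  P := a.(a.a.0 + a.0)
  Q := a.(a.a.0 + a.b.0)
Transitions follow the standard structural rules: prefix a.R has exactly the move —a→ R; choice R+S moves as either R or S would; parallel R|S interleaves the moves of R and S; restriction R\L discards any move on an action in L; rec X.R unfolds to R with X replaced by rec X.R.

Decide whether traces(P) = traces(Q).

traces(P) ≠ traces(Q) — witness ⟨aab⟩

P's transition system — 4 states:
  s0 = a.(a.a.0 + a.0) | -a-> s1
  s1 = a.a.0 + a.0 | -a-> s2, -a-> s3
  s2 = 0 | stopped
  s3 = a.0 | -a-> s2
Q's transition system — 5 states:
  t0 = a.(a.a.0 + a.b.0) | -a-> t1
  t1 = a.a.0 + a.b.0 | -a-> t2, -a-> t3
  t2 = a.0 | -a-> t4
  t3 = b.0 | -b-> t4
  t4 = 0 | stopped
Executing aab from Q (initial set {t0}):
  after a @ step 1: {t1}
  after a @ step 2: {t2, t3}
  after b @ step 3: {t4}
  — Q admits the full trace.
Executing aab from P (initial set {s0}):
  after a @ step 1: {s1}
  after a @ step 2: {s2, s3}
  after b @ step 3: ∅ (P stuck)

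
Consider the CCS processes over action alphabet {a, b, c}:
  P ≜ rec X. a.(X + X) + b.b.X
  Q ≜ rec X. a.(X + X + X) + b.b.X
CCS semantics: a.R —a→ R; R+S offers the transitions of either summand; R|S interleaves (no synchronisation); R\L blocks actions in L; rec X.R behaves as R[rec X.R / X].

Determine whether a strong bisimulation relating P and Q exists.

P's transition system — 3 states:
  p0 = rec X. a.(X + X) + b.b.X → ··a··> p1, ··b··> p2
  p1 = (rec X. a.(X + X) + b.b.X) + (rec X. a.(X + X) + b.b.X) → ··a··> p1, ··b··> p2
  p2 = b.(rec X. a.(X + X) + b.b.X) → ··b··> p0
Q's transition system — 3 states:
  q0 = rec X. a.(X + X + X) + b.b.X → ··a··> q1, ··b··> q2
  q1 = (rec X. a.(X + X + X) + b.b.X) + (rec X. a.(X + X + X) + b.b.X) + (rec X. a.(X + X + X) + b.b.X) → ··a··> q1, ··b··> q2
  q2 = b.(rec X. a.(X + X + X) + b.b.X) → ··b··> q0
Coarsest stable partition (strong bisimilarity classes):
  B0 = {p0, p1, q0, q1}
  B1 = {p2, q2}
p0 ∈ B0, q0 ∈ B0 → same block

bisimilar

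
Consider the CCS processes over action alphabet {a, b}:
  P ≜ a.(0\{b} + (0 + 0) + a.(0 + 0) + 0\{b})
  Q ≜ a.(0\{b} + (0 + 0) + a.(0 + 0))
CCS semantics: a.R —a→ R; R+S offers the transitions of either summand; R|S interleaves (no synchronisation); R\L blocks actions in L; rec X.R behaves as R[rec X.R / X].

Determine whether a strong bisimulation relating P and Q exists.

Reachable graph of P (3 states):
  p0 = a.(0\{b} + (0 + 0) + a.(0 + 0) + 0\{b}) has moves --a--▸ p1
  p1 = 0\{b} + (0 + 0) + a.(0 + 0) + 0\{b} has moves --a--▸ p2
  p2 = 0 + 0 has moves stopped
Reachable graph of Q (3 states):
  q0 = a.(0\{b} + (0 + 0) + a.(0 + 0)) has moves --a--▸ q1
  q1 = 0\{b} + (0 + 0) + a.(0 + 0) has moves --a--▸ q2
  q2 = 0 + 0 has moves stopped
Bisimilarity quotient blocks:
  B0 = {p0, q0}
  B1 = {p1, q1}
  B2 = {p2, q2}
p0 ∈ B0, q0 ∈ B0 → same block

P ~ Q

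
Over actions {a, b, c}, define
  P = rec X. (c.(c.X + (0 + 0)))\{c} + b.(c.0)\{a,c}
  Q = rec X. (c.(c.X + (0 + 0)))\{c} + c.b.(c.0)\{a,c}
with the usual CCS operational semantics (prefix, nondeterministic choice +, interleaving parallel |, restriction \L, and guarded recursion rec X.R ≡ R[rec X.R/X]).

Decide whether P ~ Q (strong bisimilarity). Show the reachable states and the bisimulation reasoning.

P ≁ Q

Reachable graph of P (2 states):
  s0 = rec X. (c.(c.X + (0 + 0)))\{c} + b.(c.0)\{a,c} → —b→ s1
  s1 = (c.0)\{a,c} → deadlocked
Reachable graph of Q (3 states):
  t0 = rec X. (c.(c.X + (0 + 0)))\{c} + c.b.(c.0)\{a,c} → —c→ t1
  t1 = b.(c.0)\{a,c} → —b→ t2
  t2 = (c.0)\{a,c} → deadlocked
Bisimilarity quotient blocks:
  B0 = {s0, t1}
  B1 = {s1, t2}
  B2 = {t0}
s0 ∈ B0, t0 ∈ B2 → different blocks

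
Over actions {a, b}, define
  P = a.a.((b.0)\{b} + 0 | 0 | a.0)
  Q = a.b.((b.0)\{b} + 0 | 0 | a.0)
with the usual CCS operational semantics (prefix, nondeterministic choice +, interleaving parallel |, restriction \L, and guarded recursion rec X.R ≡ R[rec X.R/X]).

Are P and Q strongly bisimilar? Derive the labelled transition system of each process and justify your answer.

not bisimilar

LTS(P): 4 reachable states
  u0 = a.a.((b.0)\{b} + 0 | 0 | a.0) :: —a→ u1
  u1 = a.((b.0)\{b} + 0 | 0 | a.0) :: —a→ u2
  u2 = (b.0)\{b} + 0 | 0 | a.0 :: —a→ u3
  u3 = 0 | 0 | 0 :: ∅
LTS(Q): 4 reachable states
  v0 = a.b.((b.0)\{b} + 0 | 0 | a.0) :: —a→ v1
  v1 = b.((b.0)\{b} + 0 | 0 | a.0) :: —b→ v2
  v2 = (b.0)\{b} + 0 | 0 | a.0 :: —a→ v3
  v3 = 0 | 0 | 0 :: ∅
Coarsest stable partition (strong bisimilarity classes):
  B0 = {u0}
  B1 = {u1}
  B2 = {u2, v2}
  B3 = {u3, v3}
  B4 = {v0}
  B5 = {v1}
u0 ∈ B0, v0 ∈ B4 → different blocks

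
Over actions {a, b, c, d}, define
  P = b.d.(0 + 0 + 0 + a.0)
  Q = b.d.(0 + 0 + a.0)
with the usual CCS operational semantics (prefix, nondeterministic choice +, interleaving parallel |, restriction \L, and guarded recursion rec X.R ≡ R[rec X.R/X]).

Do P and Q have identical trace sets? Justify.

traces(P) = traces(Q)

Reachable graph of P (4 states):
  p0 = b.d.(0 + 0 + 0 + a.0) has moves --b--▸ p1
  p1 = d.(0 + 0 + 0 + a.0) has moves --d--▸ p2
  p2 = 0 + 0 + 0 + a.0 has moves --a--▸ p3
  p3 = 0 has moves stopped
Reachable graph of Q (4 states):
  q0 = b.d.(0 + 0 + a.0) has moves --b--▸ q1
  q1 = d.(0 + 0 + a.0) has moves --d--▸ q2
  q2 = 0 + 0 + a.0 has moves --a--▸ q3
  q3 = 0 has moves stopped
Bisimilarity quotient blocks:
  B0 = {p0, q0}
  B1 = {p1, q1}
  B2 = {p2, q2}
  B3 = {p3, q3}
p0 ∈ B0, q0 ∈ B0 → same block
Bisimilar ⇒ trace-equivalent.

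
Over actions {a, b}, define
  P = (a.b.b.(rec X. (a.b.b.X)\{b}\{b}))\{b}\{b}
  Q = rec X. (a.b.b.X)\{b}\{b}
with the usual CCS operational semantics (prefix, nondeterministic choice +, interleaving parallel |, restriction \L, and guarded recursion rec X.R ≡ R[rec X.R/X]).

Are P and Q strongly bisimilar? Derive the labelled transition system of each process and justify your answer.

Reachable graph of P (2 states):
  m0 = (a.b.b.(rec X. (a.b.b.X)\{b}\{b}))\{b}\{b} has moves =a=> m1
  m1 = (b.b.(rec X. (a.b.b.X)\{b}\{b}))\{b}\{b} has moves stopped
Reachable graph of Q (2 states):
  n0 = rec X. (a.b.b.X)\{b}\{b} has moves =a=> n1
  n1 = (b.b.(rec X. (a.b.b.X)\{b}\{b}))\{b}\{b} has moves stopped
Coarsest stable partition (strong bisimilarity classes):
  B0 = {m0, n0}
  B1 = {m1, n1}
m0 ∈ B0, n0 ∈ B0 → same block

bisimilar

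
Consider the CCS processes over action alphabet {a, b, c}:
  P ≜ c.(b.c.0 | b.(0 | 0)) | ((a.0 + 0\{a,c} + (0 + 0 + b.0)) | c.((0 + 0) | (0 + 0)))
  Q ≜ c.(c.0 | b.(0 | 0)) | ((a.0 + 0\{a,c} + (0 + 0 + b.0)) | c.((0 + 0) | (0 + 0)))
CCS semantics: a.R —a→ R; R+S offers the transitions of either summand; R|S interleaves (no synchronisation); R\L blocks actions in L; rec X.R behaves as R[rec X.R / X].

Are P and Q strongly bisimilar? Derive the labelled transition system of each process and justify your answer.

NO

P's transition system — 28 states:
  p0 = c.(b.c.0 | b.(0 | 0)) | ((a.0 + 0\{a,c} + (0 + 0 + b.0)) | c.((0 + 0) | (0 + 0))) has moves --a--▸ p1, --b--▸ p1, --c--▸ p2, --c--▸ p3
  p1 = c.(b.c.0 | b.(0 | 0)) | (0 | c.((0 + 0) | (0 + 0))) has moves --c--▸ p4, --c--▸ p5
  p2 = b.c.0 | b.(0 | 0) | ((a.0 + 0\{a,c} + (0 + 0 + b.0)) | c.((0 + 0) | (0 + 0))) has moves --a--▸ p4, --b--▸ p4, --b--▸ p6, --b--▸ p7, --c--▸ p8
  p3 = c.(b.c.0 | b.(0 | 0)) | ((a.0 + 0\{a,c} + (0 + 0 + b.0)) | ((0 + 0) | (0 + 0))) has moves --a--▸ p5, --b--▸ p5, --c--▸ p8
  p4 = b.c.0 | b.(0 | 0) | (0 | c.((0 + 0) | (0 + 0))) has moves --b--▸ p10, --b--▸ p9, --c--▸ p11
  p5 = c.(b.c.0 | b.(0 | 0)) | (0 | ((0 + 0) | (0 + 0))) has moves --c--▸ p11
  p6 = b.c.0 | (0 | 0) | ((a.0 + 0\{a,c} + (0 + 0 + b.0)) | c.((0 + 0) | (0 + 0))) has moves --a--▸ p9, --b--▸ p12, --b--▸ p9, --c--▸ p13
  p7 = c.0 | b.(0 | 0) | ((a.0 + 0\{a,c} + (0 + 0 + b.0)) | c.((0 + 0) | (0 + 0))) has moves --a--▸ p10, --b--▸ p10, --b--▸ p12, --c--▸ p14, --c--▸ p15
  p8 = b.c.0 | b.(0 | 0) | ((a.0 + 0\{a,c} + (0 + 0 + b.0)) | ((0 + 0) | (0 + 0))) has moves --a--▸ p11, --b--▸ p11, --b--▸ p13, --b--▸ p15
  p9 = b.c.0 | (0 | 0) | (0 | c.((0 + 0) | (0 + 0))) has moves --b--▸ p16, --c--▸ p17
  p10 = c.0 | b.(0 | 0) | (0 | c.((0 + 0) | (0 + 0))) has moves --b--▸ p16, --c--▸ p18, --c--▸ p19
  p11 = b.c.0 | b.(0 | 0) | (0 | ((0 + 0) | (0 + 0))) has moves --b--▸ p17, --b--▸ p19
  p12 = c.0 | (0 | 0) | ((a.0 + 0\{a,c} + (0 + 0 + b.0)) | c.((0 + 0) | (0 + 0))) has moves --a--▸ p16, --b--▸ p16, --c--▸ p20, --c--▸ p21
  p13 = b.c.0 | (0 | 0) | ((a.0 + 0\{a,c} + (0 + 0 + b.0)) | ((0 + 0) | (0 + 0))) has moves --a--▸ p17, --b--▸ p17, --b--▸ p21
  p14 = 0 | b.(0 | 0) | ((a.0 + 0\{a,c} + (0 + 0 + b.0)) | c.((0 + 0) | (0 + 0))) has moves --a--▸ p18, --b--▸ p18, --b--▸ p20, --c--▸ p22
  p15 = c.0 | b.(0 | 0) | ((a.0 + 0\{a,c} + (0 + 0 + b.0)) | ((0 + 0) | (0 + 0))) has moves --a--▸ p19, --b--▸ p19, --b--▸ p21, --c--▸ p22
  p16 = c.0 | (0 | 0) | (0 | c.((0 + 0) | (0 + 0))) has moves --c--▸ p23, --c--▸ p24
  p17 = b.c.0 | (0 | 0) | (0 | ((0 + 0) | (0 + 0))) has moves --b--▸ p24
  p18 = 0 | b.(0 | 0) | (0 | c.((0 + 0) | (0 + 0))) has moves --b--▸ p23, --c--▸ p25
  p19 = c.0 | b.(0 | 0) | (0 | ((0 + 0) | (0 + 0))) has moves --b--▸ p24, --c--▸ p25
  p20 = 0 | (0 | 0) | ((a.0 + 0\{a,c} + (0 + 0 + b.0)) | c.((0 + 0) | (0 + 0))) has moves --a--▸ p23, --b--▸ p23, --c--▸ p26
  p21 = c.0 | (0 | 0) | ((a.0 + 0\{a,c} + (0 + 0 + b.0)) | ((0 + 0) | (0 + 0))) has moves --a--▸ p24, --b--▸ p24, --c--▸ p26
  p22 = 0 | b.(0 | 0) | ((a.0 + 0\{a,c} + (0 + 0 + b.0)) | ((0 + 0) | (0 + 0))) has moves --a--▸ p25, --b--▸ p25, --b--▸ p26
  p23 = 0 | (0 | 0) | (0 | c.((0 + 0) | (0 + 0))) has moves --c--▸ p27
  p24 = c.0 | (0 | 0) | (0 | ((0 + 0) | (0 + 0))) has moves --c--▸ p27
  p25 = 0 | b.(0 | 0) | (0 | ((0 + 0) | (0 + 0))) has moves --b--▸ p27
  p26 = 0 | (0 | 0) | ((a.0 + 0\{a,c} + (0 + 0 + b.0)) | ((0 + 0) | (0 + 0))) has moves --a--▸ p27, --b--▸ p27
  p27 = 0 | (0 | 0) | (0 | ((0 + 0) | (0 + 0))) has moves stopped
Q's transition system — 20 states:
  q0 = c.(c.0 | b.(0 | 0)) | ((a.0 + 0\{a,c} + (0 + 0 + b.0)) | c.((0 + 0) | (0 + 0))) has moves --a--▸ q1, --b--▸ q1, --c--▸ q2, --c--▸ q3
  q1 = c.(c.0 | b.(0 | 0)) | (0 | c.((0 + 0) | (0 + 0))) has moves --c--▸ q4, --c--▸ q5
  q2 = c.(c.0 | b.(0 | 0)) | ((a.0 + 0\{a,c} + (0 + 0 + b.0)) | ((0 + 0) | (0 + 0))) has moves --a--▸ q4, --b--▸ q4, --c--▸ q6
  q3 = c.0 | b.(0 | 0) | ((a.0 + 0\{a,c} + (0 + 0 + b.0)) | c.((0 + 0) | (0 + 0))) has moves --a--▸ q5, --b--▸ q5, --b--▸ q7, --c--▸ q6, --c--▸ q8
  q4 = c.(c.0 | b.(0 | 0)) | (0 | ((0 + 0) | (0 + 0))) has moves --c--▸ q9
  q5 = c.0 | b.(0 | 0) | (0 | c.((0 + 0) | (0 + 0))) has moves --b--▸ q10, --c--▸ q11, --c--▸ q9
  q6 = c.0 | b.(0 | 0) | ((a.0 + 0\{a,c} + (0 + 0 + b.0)) | ((0 + 0) | (0 + 0))) has moves --a--▸ q9, --b--▸ q12, --b--▸ q9, --c--▸ q13
  q7 = c.0 | (0 | 0) | ((a.0 + 0\{a,c} + (0 + 0 + b.0)) | c.((0 + 0) | (0 + 0))) has moves --a--▸ q10, --b--▸ q10, --c--▸ q12, --c--▸ q14
  q8 = 0 | b.(0 | 0) | ((a.0 + 0\{a,c} + (0 + 0 + b.0)) | c.((0 + 0) | (0 + 0))) has moves --a--▸ q11, --b--▸ q11, --b--▸ q14, --c--▸ q13
  q9 = c.0 | b.(0 | 0) | (0 | ((0 + 0) | (0 + 0))) has moves --b--▸ q15, --c--▸ q16
  q10 = c.0 | (0 | 0) | (0 | c.((0 + 0) | (0 + 0))) has moves --c--▸ q15, --c--▸ q17
  q11 = 0 | b.(0 | 0) | (0 | c.((0 + 0) | (0 + 0))) has moves --b--▸ q17, --c--▸ q16
  q12 = c.0 | (0 | 0) | ((a.0 + 0\{a,c} + (0 + 0 + b.0)) | ((0 + 0) | (0 + 0))) has moves --a--▸ q15, --b--▸ q15, --c--▸ q18
  q13 = 0 | b.(0 | 0) | ((a.0 + 0\{a,c} + (0 + 0 + b.0)) | ((0 + 0) | (0 + 0))) has moves --a--▸ q16, --b--▸ q16, --b--▸ q18
  q14 = 0 | (0 | 0) | ((a.0 + 0\{a,c} + (0 + 0 + b.0)) | c.((0 + 0) | (0 + 0))) has moves --a--▸ q17, --b--▸ q17, --c--▸ q18
  q15 = c.0 | (0 | 0) | (0 | ((0 + 0) | (0 + 0))) has moves --c--▸ q19
  q16 = 0 | b.(0 | 0) | (0 | ((0 + 0) | (0 + 0))) has moves --b--▸ q19
  q17 = 0 | (0 | 0) | (0 | c.((0 + 0) | (0 + 0))) has moves --c--▸ q19
  q18 = 0 | (0 | 0) | ((a.0 + 0\{a,c} + (0 + 0 + b.0)) | ((0 + 0) | (0 + 0))) has moves --a--▸ q19, --b--▸ q19
  q19 = 0 | (0 | 0) | (0 | ((0 + 0) | (0 + 0))) has moves stopped
Bisimilarity quotient blocks:
  B0 = {p0}
  B1 = {p3}
  B2 = {p5}
  B3 = {p11}
  B4 = {p17}
  B5 = {p23, p24, q15, q17}
  B6 = {p27, q19}
  B7 = {p18, p19, q11, q9}
  B8 = {p25, q16}
  B9 = {p8}
  B10 = {p13}
  B11 = {p20, p21, q12, q14}
  B12 = {p26, q18}
  B13 = {p14, p15, q6, q8}
  B14 = {p22, q13}
  B15 = {p2}
  B16 = {p4}
  B17 = {p9}
  B18 = {p16, q10}
  B19 = {p10, q5}
  B20 = {p7, q3}
  B21 = {p12, q7}
  B22 = {p6}
  B23 = {p1}
  B24 = {q0}
  B25 = {q1}
  B26 = {q4}
  B27 = {q2}
p0 ∈ B0, q0 ∈ B24 → different blocks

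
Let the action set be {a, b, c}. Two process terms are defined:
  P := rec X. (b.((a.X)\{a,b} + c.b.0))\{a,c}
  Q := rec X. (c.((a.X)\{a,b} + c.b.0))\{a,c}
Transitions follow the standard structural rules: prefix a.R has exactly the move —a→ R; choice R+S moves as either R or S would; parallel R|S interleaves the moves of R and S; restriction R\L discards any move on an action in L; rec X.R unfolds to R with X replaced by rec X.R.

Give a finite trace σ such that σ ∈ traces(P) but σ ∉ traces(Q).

P's transition system — 2 states:
  u0 = rec X. (b.((a.X)\{a,b} + c.b.0))\{a,c} → -b-> u1
  u1 = ((a.(rec X. (b.((a.X)\{a,b} + c.b.0))\{a,c}))\{a,b} + c.b.0)\{a,c} → deadlocked
Q's transition system — 1 states:
  v0 = rec X. (c.((a.X)\{a,b} + c.b.0))\{a,c} → deadlocked
Trace ⟨b⟩ through P, begin at {u0}:
  after b @ step 1: {u1}
  ✓ P
Trace ⟨b⟩ through Q, begin at {v0}:
  after b @ step 1: no successor for Q

b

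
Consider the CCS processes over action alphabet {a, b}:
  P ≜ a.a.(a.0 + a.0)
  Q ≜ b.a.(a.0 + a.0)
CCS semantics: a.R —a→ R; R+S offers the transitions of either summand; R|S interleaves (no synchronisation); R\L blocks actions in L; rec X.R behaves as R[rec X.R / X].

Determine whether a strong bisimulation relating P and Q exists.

not bisimilar

P's transition system — 4 states:
  m0 = a.a.(a.0 + a.0) | -a-> m1
  m1 = a.(a.0 + a.0) | -a-> m2
  m2 = a.0 + a.0 | -a-> m3
  m3 = 0 | stopped
Q's transition system — 4 states:
  n0 = b.a.(a.0 + a.0) | -b-> n1
  n1 = a.(a.0 + a.0) | -a-> n2
  n2 = a.0 + a.0 | -a-> n3
  n3 = 0 | stopped
Coarsest stable partition (strong bisimilarity classes):
  B0 = {m0}
  B1 = {m1, n1}
  B2 = {m2, n2}
  B3 = {m3, n3}
  B4 = {n0}
m0 ∈ B0, n0 ∈ B4 → different blocks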